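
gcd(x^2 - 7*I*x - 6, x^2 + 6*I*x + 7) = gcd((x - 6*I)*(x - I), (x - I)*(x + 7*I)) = x - I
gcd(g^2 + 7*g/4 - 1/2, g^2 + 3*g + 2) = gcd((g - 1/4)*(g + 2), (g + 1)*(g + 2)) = g + 2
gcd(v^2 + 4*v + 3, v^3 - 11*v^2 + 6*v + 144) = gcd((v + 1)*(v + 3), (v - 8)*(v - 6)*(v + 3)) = v + 3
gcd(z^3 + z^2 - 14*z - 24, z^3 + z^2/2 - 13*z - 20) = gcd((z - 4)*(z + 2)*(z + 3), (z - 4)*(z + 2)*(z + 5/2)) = z^2 - 2*z - 8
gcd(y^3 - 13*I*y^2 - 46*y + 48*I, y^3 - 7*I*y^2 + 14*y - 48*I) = y^2 - 10*I*y - 16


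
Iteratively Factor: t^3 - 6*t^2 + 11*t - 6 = (t - 2)*(t^2 - 4*t + 3) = (t - 2)*(t - 1)*(t - 3)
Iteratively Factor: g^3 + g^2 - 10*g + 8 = (g - 2)*(g^2 + 3*g - 4) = (g - 2)*(g + 4)*(g - 1)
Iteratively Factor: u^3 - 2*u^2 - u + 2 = (u - 2)*(u^2 - 1) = (u - 2)*(u - 1)*(u + 1)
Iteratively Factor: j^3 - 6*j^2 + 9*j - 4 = (j - 1)*(j^2 - 5*j + 4) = (j - 4)*(j - 1)*(j - 1)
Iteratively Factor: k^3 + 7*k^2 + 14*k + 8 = (k + 1)*(k^2 + 6*k + 8) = (k + 1)*(k + 2)*(k + 4)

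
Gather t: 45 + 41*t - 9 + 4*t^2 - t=4*t^2 + 40*t + 36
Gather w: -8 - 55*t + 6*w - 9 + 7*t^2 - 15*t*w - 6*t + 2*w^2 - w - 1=7*t^2 - 61*t + 2*w^2 + w*(5 - 15*t) - 18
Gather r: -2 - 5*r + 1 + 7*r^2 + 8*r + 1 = 7*r^2 + 3*r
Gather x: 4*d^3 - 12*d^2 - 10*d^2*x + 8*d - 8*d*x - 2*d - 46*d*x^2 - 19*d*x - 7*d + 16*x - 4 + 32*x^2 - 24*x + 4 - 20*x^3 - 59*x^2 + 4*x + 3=4*d^3 - 12*d^2 - d - 20*x^3 + x^2*(-46*d - 27) + x*(-10*d^2 - 27*d - 4) + 3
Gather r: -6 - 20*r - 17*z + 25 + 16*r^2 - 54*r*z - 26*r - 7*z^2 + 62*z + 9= 16*r^2 + r*(-54*z - 46) - 7*z^2 + 45*z + 28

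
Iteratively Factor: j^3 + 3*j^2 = (j)*(j^2 + 3*j) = j^2*(j + 3)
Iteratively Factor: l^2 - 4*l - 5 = (l + 1)*(l - 5)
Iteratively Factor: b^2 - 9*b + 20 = (b - 5)*(b - 4)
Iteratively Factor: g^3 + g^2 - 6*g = (g)*(g^2 + g - 6) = g*(g - 2)*(g + 3)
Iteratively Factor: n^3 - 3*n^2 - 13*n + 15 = (n + 3)*(n^2 - 6*n + 5) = (n - 5)*(n + 3)*(n - 1)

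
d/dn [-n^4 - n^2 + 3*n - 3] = -4*n^3 - 2*n + 3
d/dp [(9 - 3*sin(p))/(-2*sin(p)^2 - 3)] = 3*(12*sin(p) + cos(2*p) + 2)*cos(p)/(4 - cos(2*p))^2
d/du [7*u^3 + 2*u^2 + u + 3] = 21*u^2 + 4*u + 1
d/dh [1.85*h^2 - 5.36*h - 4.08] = 3.7*h - 5.36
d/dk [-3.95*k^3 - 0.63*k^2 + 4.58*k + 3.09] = -11.85*k^2 - 1.26*k + 4.58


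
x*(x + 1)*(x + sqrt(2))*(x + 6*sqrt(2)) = x^4 + x^3 + 7*sqrt(2)*x^3 + 7*sqrt(2)*x^2 + 12*x^2 + 12*x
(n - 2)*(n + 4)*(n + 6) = n^3 + 8*n^2 + 4*n - 48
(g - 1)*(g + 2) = g^2 + g - 2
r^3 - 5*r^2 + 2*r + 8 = (r - 4)*(r - 2)*(r + 1)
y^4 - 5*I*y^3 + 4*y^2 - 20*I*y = y*(y - 5*I)*(y - 2*I)*(y + 2*I)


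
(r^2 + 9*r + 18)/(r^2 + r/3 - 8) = 3*(r + 6)/(3*r - 8)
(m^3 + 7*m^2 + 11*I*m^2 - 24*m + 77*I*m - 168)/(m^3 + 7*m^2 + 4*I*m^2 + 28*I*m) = (m^2 + 11*I*m - 24)/(m*(m + 4*I))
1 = 1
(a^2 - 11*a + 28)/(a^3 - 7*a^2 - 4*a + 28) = (a - 4)/(a^2 - 4)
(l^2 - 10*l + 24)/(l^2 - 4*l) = (l - 6)/l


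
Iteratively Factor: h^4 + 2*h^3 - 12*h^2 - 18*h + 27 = (h - 3)*(h^3 + 5*h^2 + 3*h - 9) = (h - 3)*(h + 3)*(h^2 + 2*h - 3) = (h - 3)*(h - 1)*(h + 3)*(h + 3)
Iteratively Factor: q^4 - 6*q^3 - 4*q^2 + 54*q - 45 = (q - 5)*(q^3 - q^2 - 9*q + 9) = (q - 5)*(q - 1)*(q^2 - 9) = (q - 5)*(q - 1)*(q + 3)*(q - 3)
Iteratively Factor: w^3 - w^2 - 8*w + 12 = (w + 3)*(w^2 - 4*w + 4) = (w - 2)*(w + 3)*(w - 2)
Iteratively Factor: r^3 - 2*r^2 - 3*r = (r - 3)*(r^2 + r) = r*(r - 3)*(r + 1)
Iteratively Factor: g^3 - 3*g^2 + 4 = (g - 2)*(g^2 - g - 2) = (g - 2)*(g + 1)*(g - 2)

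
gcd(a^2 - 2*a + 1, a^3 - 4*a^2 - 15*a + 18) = a - 1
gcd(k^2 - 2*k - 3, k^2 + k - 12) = k - 3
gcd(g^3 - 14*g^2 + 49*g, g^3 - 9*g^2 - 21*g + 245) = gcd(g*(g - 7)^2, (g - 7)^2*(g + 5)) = g^2 - 14*g + 49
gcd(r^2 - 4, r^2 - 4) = r^2 - 4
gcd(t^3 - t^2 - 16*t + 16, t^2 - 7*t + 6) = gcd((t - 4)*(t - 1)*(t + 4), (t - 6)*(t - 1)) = t - 1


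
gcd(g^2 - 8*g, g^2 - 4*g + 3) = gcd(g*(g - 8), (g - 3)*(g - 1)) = 1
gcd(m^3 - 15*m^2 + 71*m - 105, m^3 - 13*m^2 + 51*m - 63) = m^2 - 10*m + 21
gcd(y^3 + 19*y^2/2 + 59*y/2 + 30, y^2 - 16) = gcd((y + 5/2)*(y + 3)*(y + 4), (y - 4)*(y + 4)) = y + 4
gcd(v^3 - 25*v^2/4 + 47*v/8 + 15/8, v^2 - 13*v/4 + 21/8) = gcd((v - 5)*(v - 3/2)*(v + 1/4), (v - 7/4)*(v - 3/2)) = v - 3/2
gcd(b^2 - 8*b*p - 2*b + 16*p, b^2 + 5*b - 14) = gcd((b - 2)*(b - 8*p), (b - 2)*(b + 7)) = b - 2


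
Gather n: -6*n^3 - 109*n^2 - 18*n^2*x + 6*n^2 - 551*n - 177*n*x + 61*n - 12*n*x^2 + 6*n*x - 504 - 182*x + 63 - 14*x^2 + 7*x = -6*n^3 + n^2*(-18*x - 103) + n*(-12*x^2 - 171*x - 490) - 14*x^2 - 175*x - 441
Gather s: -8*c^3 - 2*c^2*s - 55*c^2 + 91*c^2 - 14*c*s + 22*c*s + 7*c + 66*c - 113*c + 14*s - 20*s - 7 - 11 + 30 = -8*c^3 + 36*c^2 - 40*c + s*(-2*c^2 + 8*c - 6) + 12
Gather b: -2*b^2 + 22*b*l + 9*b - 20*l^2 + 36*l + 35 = -2*b^2 + b*(22*l + 9) - 20*l^2 + 36*l + 35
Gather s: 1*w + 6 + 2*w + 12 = 3*w + 18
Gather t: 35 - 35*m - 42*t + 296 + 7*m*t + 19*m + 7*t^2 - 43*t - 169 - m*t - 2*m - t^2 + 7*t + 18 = -18*m + 6*t^2 + t*(6*m - 78) + 180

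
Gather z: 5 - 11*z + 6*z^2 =6*z^2 - 11*z + 5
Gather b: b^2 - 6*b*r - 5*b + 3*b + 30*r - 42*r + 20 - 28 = b^2 + b*(-6*r - 2) - 12*r - 8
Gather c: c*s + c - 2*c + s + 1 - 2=c*(s - 1) + s - 1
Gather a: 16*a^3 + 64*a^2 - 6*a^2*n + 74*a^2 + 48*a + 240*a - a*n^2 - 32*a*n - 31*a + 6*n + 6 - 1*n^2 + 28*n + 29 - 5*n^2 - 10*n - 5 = 16*a^3 + a^2*(138 - 6*n) + a*(-n^2 - 32*n + 257) - 6*n^2 + 24*n + 30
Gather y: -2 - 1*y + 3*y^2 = 3*y^2 - y - 2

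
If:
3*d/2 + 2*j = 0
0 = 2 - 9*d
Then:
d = 2/9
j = -1/6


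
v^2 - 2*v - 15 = (v - 5)*(v + 3)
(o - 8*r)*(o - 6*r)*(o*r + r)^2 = o^4*r^2 - 14*o^3*r^3 + 2*o^3*r^2 + 48*o^2*r^4 - 28*o^2*r^3 + o^2*r^2 + 96*o*r^4 - 14*o*r^3 + 48*r^4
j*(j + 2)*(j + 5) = j^3 + 7*j^2 + 10*j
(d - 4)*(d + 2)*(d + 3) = d^3 + d^2 - 14*d - 24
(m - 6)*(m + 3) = m^2 - 3*m - 18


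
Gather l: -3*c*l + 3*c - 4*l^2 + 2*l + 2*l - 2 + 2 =3*c - 4*l^2 + l*(4 - 3*c)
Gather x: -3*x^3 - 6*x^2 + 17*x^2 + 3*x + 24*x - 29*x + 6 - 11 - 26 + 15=-3*x^3 + 11*x^2 - 2*x - 16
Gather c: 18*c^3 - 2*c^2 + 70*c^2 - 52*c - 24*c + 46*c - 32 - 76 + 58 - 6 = 18*c^3 + 68*c^2 - 30*c - 56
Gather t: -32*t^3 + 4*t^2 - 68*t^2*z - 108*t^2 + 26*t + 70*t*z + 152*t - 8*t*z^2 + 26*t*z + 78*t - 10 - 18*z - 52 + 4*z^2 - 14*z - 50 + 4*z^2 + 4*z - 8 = -32*t^3 + t^2*(-68*z - 104) + t*(-8*z^2 + 96*z + 256) + 8*z^2 - 28*z - 120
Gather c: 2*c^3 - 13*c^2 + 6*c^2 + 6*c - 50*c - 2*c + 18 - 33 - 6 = 2*c^3 - 7*c^2 - 46*c - 21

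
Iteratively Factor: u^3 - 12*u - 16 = (u + 2)*(u^2 - 2*u - 8) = (u - 4)*(u + 2)*(u + 2)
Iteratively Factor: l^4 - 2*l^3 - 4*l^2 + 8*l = (l)*(l^3 - 2*l^2 - 4*l + 8) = l*(l - 2)*(l^2 - 4) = l*(l - 2)^2*(l + 2)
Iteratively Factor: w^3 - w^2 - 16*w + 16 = (w - 4)*(w^2 + 3*w - 4) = (w - 4)*(w - 1)*(w + 4)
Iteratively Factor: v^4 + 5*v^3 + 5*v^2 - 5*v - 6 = (v + 1)*(v^3 + 4*v^2 + v - 6) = (v + 1)*(v + 3)*(v^2 + v - 2) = (v - 1)*(v + 1)*(v + 3)*(v + 2)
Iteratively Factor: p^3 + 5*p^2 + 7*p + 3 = (p + 3)*(p^2 + 2*p + 1) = (p + 1)*(p + 3)*(p + 1)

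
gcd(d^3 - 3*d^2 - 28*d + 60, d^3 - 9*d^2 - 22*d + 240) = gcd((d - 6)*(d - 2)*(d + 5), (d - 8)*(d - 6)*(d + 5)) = d^2 - d - 30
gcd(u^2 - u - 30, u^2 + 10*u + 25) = u + 5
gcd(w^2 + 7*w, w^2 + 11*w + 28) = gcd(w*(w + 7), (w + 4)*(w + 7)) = w + 7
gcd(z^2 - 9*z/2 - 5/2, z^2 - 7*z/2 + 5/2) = 1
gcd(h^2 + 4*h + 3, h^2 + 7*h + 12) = h + 3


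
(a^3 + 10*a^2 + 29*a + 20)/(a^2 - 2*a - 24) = (a^2 + 6*a + 5)/(a - 6)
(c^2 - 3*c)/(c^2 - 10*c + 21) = c/(c - 7)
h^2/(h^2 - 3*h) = h/(h - 3)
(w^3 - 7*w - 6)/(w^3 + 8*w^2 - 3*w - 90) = (w^2 + 3*w + 2)/(w^2 + 11*w + 30)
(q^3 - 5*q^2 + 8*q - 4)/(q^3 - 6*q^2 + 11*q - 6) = (q - 2)/(q - 3)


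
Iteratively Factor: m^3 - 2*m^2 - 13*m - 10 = (m - 5)*(m^2 + 3*m + 2) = (m - 5)*(m + 1)*(m + 2)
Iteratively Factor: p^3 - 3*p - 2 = (p + 1)*(p^2 - p - 2) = (p - 2)*(p + 1)*(p + 1)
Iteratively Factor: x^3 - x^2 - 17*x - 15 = (x - 5)*(x^2 + 4*x + 3) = (x - 5)*(x + 1)*(x + 3)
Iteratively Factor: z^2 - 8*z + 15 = (z - 3)*(z - 5)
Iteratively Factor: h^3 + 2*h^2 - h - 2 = (h + 1)*(h^2 + h - 2) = (h - 1)*(h + 1)*(h + 2)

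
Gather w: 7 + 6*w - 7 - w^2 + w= -w^2 + 7*w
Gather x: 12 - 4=8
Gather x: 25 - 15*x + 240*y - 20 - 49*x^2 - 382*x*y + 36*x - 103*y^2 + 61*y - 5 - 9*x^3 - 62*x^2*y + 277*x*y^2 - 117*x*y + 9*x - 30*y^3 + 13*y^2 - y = -9*x^3 + x^2*(-62*y - 49) + x*(277*y^2 - 499*y + 30) - 30*y^3 - 90*y^2 + 300*y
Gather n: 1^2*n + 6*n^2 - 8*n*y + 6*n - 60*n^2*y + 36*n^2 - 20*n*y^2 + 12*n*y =n^2*(42 - 60*y) + n*(-20*y^2 + 4*y + 7)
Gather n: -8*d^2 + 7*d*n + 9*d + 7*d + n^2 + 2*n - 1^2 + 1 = -8*d^2 + 16*d + n^2 + n*(7*d + 2)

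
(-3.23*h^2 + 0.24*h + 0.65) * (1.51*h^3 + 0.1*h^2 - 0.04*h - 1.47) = -4.8773*h^5 + 0.0394*h^4 + 1.1347*h^3 + 4.8035*h^2 - 0.3788*h - 0.9555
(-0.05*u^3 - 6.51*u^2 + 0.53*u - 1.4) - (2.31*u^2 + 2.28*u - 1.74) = -0.05*u^3 - 8.82*u^2 - 1.75*u + 0.34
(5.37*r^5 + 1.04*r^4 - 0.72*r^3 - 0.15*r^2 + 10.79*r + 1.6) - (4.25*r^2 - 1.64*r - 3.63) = 5.37*r^5 + 1.04*r^4 - 0.72*r^3 - 4.4*r^2 + 12.43*r + 5.23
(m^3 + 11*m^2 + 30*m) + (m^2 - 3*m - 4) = m^3 + 12*m^2 + 27*m - 4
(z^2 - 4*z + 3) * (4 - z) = -z^3 + 8*z^2 - 19*z + 12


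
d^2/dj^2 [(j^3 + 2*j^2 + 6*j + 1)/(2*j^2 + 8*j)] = (14*j^3 + 3*j^2 + 12*j + 16)/(j^3*(j^3 + 12*j^2 + 48*j + 64))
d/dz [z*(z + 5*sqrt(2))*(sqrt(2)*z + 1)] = 3*sqrt(2)*z^2 + 22*z + 5*sqrt(2)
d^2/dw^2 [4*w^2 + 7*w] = 8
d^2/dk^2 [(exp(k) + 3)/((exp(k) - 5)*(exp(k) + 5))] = (exp(4*k) + 12*exp(3*k) + 150*exp(2*k) + 300*exp(k) + 625)*exp(k)/(exp(6*k) - 75*exp(4*k) + 1875*exp(2*k) - 15625)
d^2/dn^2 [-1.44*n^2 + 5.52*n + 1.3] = -2.88000000000000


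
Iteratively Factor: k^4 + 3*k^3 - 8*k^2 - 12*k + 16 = (k + 4)*(k^3 - k^2 - 4*k + 4) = (k + 2)*(k + 4)*(k^2 - 3*k + 2) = (k - 2)*(k + 2)*(k + 4)*(k - 1)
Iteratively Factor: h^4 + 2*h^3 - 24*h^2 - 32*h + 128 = (h + 4)*(h^3 - 2*h^2 - 16*h + 32) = (h - 2)*(h + 4)*(h^2 - 16) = (h - 4)*(h - 2)*(h + 4)*(h + 4)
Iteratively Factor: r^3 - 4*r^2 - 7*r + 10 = (r + 2)*(r^2 - 6*r + 5) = (r - 5)*(r + 2)*(r - 1)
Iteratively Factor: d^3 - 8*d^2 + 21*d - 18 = (d - 3)*(d^2 - 5*d + 6) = (d - 3)*(d - 2)*(d - 3)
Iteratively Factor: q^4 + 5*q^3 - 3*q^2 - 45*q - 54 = (q + 3)*(q^3 + 2*q^2 - 9*q - 18) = (q + 2)*(q + 3)*(q^2 - 9) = (q - 3)*(q + 2)*(q + 3)*(q + 3)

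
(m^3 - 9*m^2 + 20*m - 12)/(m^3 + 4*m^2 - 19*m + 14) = (m - 6)/(m + 7)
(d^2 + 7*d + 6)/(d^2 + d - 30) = (d + 1)/(d - 5)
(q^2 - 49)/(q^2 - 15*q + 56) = (q + 7)/(q - 8)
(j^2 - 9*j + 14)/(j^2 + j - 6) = (j - 7)/(j + 3)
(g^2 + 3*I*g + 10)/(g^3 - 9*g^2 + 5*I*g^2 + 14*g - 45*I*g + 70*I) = (g - 2*I)/(g^2 - 9*g + 14)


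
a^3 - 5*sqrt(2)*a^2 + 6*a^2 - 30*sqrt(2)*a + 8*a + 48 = (a + 6)*(a - 4*sqrt(2))*(a - sqrt(2))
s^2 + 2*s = s*(s + 2)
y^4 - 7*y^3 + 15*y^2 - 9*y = y*(y - 3)^2*(y - 1)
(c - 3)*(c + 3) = c^2 - 9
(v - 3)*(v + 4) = v^2 + v - 12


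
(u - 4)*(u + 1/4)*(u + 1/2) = u^3 - 13*u^2/4 - 23*u/8 - 1/2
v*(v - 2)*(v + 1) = v^3 - v^2 - 2*v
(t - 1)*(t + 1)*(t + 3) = t^3 + 3*t^2 - t - 3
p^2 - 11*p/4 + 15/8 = (p - 3/2)*(p - 5/4)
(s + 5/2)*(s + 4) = s^2 + 13*s/2 + 10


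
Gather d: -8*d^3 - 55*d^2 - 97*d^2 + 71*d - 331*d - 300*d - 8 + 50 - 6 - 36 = -8*d^3 - 152*d^2 - 560*d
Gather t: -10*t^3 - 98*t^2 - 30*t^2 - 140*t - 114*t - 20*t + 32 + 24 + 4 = -10*t^3 - 128*t^2 - 274*t + 60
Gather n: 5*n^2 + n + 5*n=5*n^2 + 6*n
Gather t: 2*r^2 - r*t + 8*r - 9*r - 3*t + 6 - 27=2*r^2 - r + t*(-r - 3) - 21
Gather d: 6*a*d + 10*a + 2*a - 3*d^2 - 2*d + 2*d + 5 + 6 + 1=6*a*d + 12*a - 3*d^2 + 12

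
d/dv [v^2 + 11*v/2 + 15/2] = 2*v + 11/2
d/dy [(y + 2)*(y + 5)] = 2*y + 7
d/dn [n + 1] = 1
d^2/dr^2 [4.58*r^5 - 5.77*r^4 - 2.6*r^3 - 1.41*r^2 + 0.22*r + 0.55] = 91.6*r^3 - 69.24*r^2 - 15.6*r - 2.82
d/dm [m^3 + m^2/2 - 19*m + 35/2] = 3*m^2 + m - 19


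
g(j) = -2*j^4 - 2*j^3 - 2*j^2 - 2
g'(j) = -8*j^3 - 6*j^2 - 4*j = 2*j*(-4*j^2 - 3*j - 2)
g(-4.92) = -984.12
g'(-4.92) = 827.21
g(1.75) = -37.60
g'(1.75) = -68.25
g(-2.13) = -32.91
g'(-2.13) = 58.61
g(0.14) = -2.05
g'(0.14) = -0.70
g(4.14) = -765.73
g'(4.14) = -687.06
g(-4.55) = -712.20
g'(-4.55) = 647.56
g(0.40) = -2.50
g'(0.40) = -3.07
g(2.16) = -75.02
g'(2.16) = -117.26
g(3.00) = -236.00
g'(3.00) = -282.00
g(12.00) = -45218.00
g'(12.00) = -14736.00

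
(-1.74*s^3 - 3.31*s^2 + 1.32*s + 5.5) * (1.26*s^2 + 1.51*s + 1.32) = -2.1924*s^5 - 6.798*s^4 - 5.6317*s^3 + 4.554*s^2 + 10.0474*s + 7.26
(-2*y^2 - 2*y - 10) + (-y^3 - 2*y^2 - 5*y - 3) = -y^3 - 4*y^2 - 7*y - 13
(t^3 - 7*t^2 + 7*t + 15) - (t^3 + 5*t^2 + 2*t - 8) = -12*t^2 + 5*t + 23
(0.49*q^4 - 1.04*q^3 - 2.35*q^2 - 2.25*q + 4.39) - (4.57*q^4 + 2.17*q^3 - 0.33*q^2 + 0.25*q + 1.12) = -4.08*q^4 - 3.21*q^3 - 2.02*q^2 - 2.5*q + 3.27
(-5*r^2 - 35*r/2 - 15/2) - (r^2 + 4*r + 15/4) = -6*r^2 - 43*r/2 - 45/4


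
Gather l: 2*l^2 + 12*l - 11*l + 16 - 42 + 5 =2*l^2 + l - 21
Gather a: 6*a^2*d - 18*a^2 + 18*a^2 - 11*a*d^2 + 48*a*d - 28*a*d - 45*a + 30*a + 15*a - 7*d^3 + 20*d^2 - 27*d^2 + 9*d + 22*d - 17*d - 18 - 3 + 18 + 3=6*a^2*d + a*(-11*d^2 + 20*d) - 7*d^3 - 7*d^2 + 14*d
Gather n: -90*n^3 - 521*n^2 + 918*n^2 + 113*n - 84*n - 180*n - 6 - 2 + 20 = -90*n^3 + 397*n^2 - 151*n + 12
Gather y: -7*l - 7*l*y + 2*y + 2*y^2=-7*l + 2*y^2 + y*(2 - 7*l)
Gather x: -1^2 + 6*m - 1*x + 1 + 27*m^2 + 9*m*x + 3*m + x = 27*m^2 + 9*m*x + 9*m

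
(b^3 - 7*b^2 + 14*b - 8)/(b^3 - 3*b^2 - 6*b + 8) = (b - 2)/(b + 2)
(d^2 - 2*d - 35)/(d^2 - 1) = (d^2 - 2*d - 35)/(d^2 - 1)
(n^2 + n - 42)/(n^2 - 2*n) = (n^2 + n - 42)/(n*(n - 2))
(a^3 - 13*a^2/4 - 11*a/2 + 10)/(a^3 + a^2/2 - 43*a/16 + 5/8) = 4*(a - 4)/(4*a - 1)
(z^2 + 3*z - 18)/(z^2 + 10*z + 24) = (z - 3)/(z + 4)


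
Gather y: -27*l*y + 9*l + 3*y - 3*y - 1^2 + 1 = -27*l*y + 9*l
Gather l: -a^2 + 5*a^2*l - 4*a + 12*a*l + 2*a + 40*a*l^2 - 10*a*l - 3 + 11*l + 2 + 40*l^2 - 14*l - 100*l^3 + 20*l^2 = -a^2 - 2*a - 100*l^3 + l^2*(40*a + 60) + l*(5*a^2 + 2*a - 3) - 1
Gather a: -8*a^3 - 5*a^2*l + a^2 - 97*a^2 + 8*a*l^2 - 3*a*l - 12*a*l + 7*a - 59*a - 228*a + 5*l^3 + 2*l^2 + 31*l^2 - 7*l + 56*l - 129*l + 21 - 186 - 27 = -8*a^3 + a^2*(-5*l - 96) + a*(8*l^2 - 15*l - 280) + 5*l^3 + 33*l^2 - 80*l - 192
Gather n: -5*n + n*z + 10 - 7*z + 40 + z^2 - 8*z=n*(z - 5) + z^2 - 15*z + 50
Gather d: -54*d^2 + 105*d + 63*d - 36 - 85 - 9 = -54*d^2 + 168*d - 130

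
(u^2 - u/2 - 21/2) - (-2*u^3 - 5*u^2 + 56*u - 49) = 2*u^3 + 6*u^2 - 113*u/2 + 77/2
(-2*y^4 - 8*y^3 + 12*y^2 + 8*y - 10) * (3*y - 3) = -6*y^5 - 18*y^4 + 60*y^3 - 12*y^2 - 54*y + 30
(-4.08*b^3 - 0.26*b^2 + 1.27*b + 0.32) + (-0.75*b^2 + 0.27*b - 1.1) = -4.08*b^3 - 1.01*b^2 + 1.54*b - 0.78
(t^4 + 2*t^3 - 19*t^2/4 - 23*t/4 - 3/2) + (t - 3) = t^4 + 2*t^3 - 19*t^2/4 - 19*t/4 - 9/2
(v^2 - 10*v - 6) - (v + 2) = v^2 - 11*v - 8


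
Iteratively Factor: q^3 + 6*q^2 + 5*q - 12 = (q - 1)*(q^2 + 7*q + 12) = (q - 1)*(q + 4)*(q + 3)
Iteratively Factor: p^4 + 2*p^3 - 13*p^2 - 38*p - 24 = (p - 4)*(p^3 + 6*p^2 + 11*p + 6) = (p - 4)*(p + 1)*(p^2 + 5*p + 6) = (p - 4)*(p + 1)*(p + 3)*(p + 2)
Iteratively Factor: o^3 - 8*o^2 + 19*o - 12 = (o - 4)*(o^2 - 4*o + 3) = (o - 4)*(o - 1)*(o - 3)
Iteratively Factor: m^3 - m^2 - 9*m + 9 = (m + 3)*(m^2 - 4*m + 3) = (m - 3)*(m + 3)*(m - 1)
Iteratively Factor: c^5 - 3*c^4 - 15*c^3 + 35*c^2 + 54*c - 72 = (c - 4)*(c^4 + c^3 - 11*c^2 - 9*c + 18) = (c - 4)*(c - 3)*(c^3 + 4*c^2 + c - 6) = (c - 4)*(c - 3)*(c + 2)*(c^2 + 2*c - 3) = (c - 4)*(c - 3)*(c + 2)*(c + 3)*(c - 1)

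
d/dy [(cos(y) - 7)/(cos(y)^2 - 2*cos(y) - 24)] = (cos(y)^2 - 14*cos(y) + 38)*sin(y)/(sin(y)^2 + 2*cos(y) + 23)^2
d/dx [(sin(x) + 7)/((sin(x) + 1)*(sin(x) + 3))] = (-14*sin(x) + cos(x)^2 - 26)*cos(x)/((sin(x) + 1)^2*(sin(x) + 3)^2)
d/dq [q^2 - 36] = 2*q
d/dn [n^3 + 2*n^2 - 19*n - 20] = 3*n^2 + 4*n - 19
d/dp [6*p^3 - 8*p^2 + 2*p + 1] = 18*p^2 - 16*p + 2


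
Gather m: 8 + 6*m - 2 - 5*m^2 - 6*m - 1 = 5 - 5*m^2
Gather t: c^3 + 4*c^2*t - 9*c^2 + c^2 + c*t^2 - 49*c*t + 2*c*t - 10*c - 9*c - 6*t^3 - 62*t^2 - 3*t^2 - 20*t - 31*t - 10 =c^3 - 8*c^2 - 19*c - 6*t^3 + t^2*(c - 65) + t*(4*c^2 - 47*c - 51) - 10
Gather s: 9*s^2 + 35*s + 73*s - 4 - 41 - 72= 9*s^2 + 108*s - 117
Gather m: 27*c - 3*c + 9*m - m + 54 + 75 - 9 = 24*c + 8*m + 120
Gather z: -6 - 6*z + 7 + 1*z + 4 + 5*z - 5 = 0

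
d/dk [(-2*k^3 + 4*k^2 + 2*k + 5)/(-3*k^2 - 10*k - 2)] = 2*(3*k^4 + 20*k^3 - 11*k^2 + 7*k + 23)/(9*k^4 + 60*k^3 + 112*k^2 + 40*k + 4)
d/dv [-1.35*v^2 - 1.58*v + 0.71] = -2.7*v - 1.58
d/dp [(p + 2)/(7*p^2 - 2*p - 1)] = (-7*p^2 - 28*p + 3)/(49*p^4 - 28*p^3 - 10*p^2 + 4*p + 1)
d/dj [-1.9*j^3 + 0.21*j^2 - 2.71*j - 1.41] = -5.7*j^2 + 0.42*j - 2.71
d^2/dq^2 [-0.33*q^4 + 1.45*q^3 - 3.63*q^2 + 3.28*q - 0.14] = -3.96*q^2 + 8.7*q - 7.26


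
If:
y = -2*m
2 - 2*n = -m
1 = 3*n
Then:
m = -4/3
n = 1/3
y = 8/3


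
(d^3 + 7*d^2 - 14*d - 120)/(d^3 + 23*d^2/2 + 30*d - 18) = 2*(d^2 + d - 20)/(2*d^2 + 11*d - 6)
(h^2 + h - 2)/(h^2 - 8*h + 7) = (h + 2)/(h - 7)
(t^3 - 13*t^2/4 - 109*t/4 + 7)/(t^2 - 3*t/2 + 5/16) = 4*(t^2 - 3*t - 28)/(4*t - 5)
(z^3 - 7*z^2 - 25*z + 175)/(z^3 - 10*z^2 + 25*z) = (z^2 - 2*z - 35)/(z*(z - 5))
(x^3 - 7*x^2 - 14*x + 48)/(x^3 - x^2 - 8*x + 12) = (x - 8)/(x - 2)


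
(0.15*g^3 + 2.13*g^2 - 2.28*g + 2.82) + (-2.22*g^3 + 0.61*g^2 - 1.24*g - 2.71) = -2.07*g^3 + 2.74*g^2 - 3.52*g + 0.11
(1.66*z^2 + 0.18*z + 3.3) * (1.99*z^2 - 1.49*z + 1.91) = 3.3034*z^4 - 2.1152*z^3 + 9.4694*z^2 - 4.5732*z + 6.303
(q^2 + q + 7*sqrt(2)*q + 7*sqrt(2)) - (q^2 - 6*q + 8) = 7*q + 7*sqrt(2)*q - 8 + 7*sqrt(2)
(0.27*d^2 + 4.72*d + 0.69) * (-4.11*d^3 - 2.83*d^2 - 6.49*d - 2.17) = -1.1097*d^5 - 20.1633*d^4 - 17.9458*d^3 - 33.1714*d^2 - 14.7205*d - 1.4973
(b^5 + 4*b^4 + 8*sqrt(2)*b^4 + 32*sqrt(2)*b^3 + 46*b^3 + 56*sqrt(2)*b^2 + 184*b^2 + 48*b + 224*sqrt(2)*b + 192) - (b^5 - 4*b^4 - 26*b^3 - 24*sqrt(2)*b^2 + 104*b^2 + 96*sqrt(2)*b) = 8*b^4 + 8*sqrt(2)*b^4 + 32*sqrt(2)*b^3 + 72*b^3 + 80*b^2 + 80*sqrt(2)*b^2 + 48*b + 128*sqrt(2)*b + 192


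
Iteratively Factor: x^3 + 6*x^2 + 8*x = (x + 4)*(x^2 + 2*x) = x*(x + 4)*(x + 2)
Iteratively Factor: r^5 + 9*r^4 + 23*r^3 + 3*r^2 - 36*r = (r + 3)*(r^4 + 6*r^3 + 5*r^2 - 12*r) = (r + 3)*(r + 4)*(r^3 + 2*r^2 - 3*r) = (r - 1)*(r + 3)*(r + 4)*(r^2 + 3*r) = r*(r - 1)*(r + 3)*(r + 4)*(r + 3)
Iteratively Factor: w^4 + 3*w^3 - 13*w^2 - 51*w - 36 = (w + 3)*(w^3 - 13*w - 12) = (w + 1)*(w + 3)*(w^2 - w - 12) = (w + 1)*(w + 3)^2*(w - 4)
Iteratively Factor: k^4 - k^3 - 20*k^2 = (k + 4)*(k^3 - 5*k^2) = k*(k + 4)*(k^2 - 5*k) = k*(k - 5)*(k + 4)*(k)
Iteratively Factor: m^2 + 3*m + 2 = (m + 1)*(m + 2)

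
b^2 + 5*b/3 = b*(b + 5/3)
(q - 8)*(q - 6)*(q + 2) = q^3 - 12*q^2 + 20*q + 96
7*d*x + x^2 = x*(7*d + x)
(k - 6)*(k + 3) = k^2 - 3*k - 18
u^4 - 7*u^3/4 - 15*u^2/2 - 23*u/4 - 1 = (u - 4)*(u + 1/4)*(u + 1)^2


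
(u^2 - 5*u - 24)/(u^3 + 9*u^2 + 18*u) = (u - 8)/(u*(u + 6))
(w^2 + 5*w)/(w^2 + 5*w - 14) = w*(w + 5)/(w^2 + 5*w - 14)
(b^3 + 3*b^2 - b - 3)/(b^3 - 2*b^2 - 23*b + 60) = (b^3 + 3*b^2 - b - 3)/(b^3 - 2*b^2 - 23*b + 60)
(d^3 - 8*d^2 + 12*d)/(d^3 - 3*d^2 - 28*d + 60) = d/(d + 5)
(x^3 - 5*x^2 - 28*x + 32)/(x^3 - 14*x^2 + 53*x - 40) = (x + 4)/(x - 5)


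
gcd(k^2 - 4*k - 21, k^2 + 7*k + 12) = k + 3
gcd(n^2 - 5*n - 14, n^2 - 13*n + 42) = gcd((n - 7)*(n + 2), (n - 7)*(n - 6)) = n - 7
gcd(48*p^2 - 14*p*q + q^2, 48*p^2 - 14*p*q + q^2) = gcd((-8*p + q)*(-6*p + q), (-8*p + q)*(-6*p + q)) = 48*p^2 - 14*p*q + q^2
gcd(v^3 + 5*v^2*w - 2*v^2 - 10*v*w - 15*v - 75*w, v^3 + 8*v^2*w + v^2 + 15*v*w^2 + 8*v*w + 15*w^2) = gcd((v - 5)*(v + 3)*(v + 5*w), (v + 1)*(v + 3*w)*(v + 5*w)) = v + 5*w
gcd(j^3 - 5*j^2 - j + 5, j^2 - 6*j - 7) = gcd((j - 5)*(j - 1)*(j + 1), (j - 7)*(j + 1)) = j + 1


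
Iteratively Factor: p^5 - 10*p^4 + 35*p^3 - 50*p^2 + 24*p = (p - 2)*(p^4 - 8*p^3 + 19*p^2 - 12*p) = p*(p - 2)*(p^3 - 8*p^2 + 19*p - 12) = p*(p - 4)*(p - 2)*(p^2 - 4*p + 3) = p*(p - 4)*(p - 3)*(p - 2)*(p - 1)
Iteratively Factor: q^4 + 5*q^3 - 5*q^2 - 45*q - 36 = (q + 3)*(q^3 + 2*q^2 - 11*q - 12) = (q + 3)*(q + 4)*(q^2 - 2*q - 3) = (q - 3)*(q + 3)*(q + 4)*(q + 1)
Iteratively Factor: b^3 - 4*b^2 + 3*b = (b)*(b^2 - 4*b + 3) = b*(b - 1)*(b - 3)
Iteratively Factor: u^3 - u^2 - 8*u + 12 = (u - 2)*(u^2 + u - 6) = (u - 2)*(u + 3)*(u - 2)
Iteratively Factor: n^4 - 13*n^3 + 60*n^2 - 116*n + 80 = (n - 2)*(n^3 - 11*n^2 + 38*n - 40) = (n - 2)^2*(n^2 - 9*n + 20) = (n - 5)*(n - 2)^2*(n - 4)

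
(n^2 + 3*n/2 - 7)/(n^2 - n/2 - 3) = (2*n + 7)/(2*n + 3)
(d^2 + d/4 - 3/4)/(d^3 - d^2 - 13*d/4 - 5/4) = (4*d - 3)/(4*d^2 - 8*d - 5)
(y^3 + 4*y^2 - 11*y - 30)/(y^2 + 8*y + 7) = (y^3 + 4*y^2 - 11*y - 30)/(y^2 + 8*y + 7)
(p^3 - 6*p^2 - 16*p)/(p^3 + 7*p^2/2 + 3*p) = 2*(p - 8)/(2*p + 3)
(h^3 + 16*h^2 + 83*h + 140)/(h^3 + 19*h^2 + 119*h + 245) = (h + 4)/(h + 7)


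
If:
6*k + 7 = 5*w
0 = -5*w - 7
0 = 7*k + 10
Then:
No Solution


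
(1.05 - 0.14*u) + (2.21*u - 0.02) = 2.07*u + 1.03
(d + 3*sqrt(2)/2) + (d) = 2*d + 3*sqrt(2)/2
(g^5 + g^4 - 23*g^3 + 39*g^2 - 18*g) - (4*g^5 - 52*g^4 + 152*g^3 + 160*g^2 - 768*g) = -3*g^5 + 53*g^4 - 175*g^3 - 121*g^2 + 750*g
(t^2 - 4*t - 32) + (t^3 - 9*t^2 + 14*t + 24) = t^3 - 8*t^2 + 10*t - 8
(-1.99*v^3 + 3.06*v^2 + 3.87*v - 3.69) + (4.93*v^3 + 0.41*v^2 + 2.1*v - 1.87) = 2.94*v^3 + 3.47*v^2 + 5.97*v - 5.56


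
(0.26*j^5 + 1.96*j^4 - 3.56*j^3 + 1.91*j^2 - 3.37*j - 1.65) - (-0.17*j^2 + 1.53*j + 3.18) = 0.26*j^5 + 1.96*j^4 - 3.56*j^3 + 2.08*j^2 - 4.9*j - 4.83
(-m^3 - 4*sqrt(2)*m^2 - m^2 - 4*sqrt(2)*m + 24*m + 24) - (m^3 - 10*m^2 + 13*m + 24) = -2*m^3 - 4*sqrt(2)*m^2 + 9*m^2 - 4*sqrt(2)*m + 11*m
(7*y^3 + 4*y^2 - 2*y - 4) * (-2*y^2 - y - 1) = -14*y^5 - 15*y^4 - 7*y^3 + 6*y^2 + 6*y + 4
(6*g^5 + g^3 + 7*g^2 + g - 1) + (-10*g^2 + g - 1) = 6*g^5 + g^3 - 3*g^2 + 2*g - 2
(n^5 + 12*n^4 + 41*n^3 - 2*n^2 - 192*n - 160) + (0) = n^5 + 12*n^4 + 41*n^3 - 2*n^2 - 192*n - 160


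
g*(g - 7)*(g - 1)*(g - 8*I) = g^4 - 8*g^3 - 8*I*g^3 + 7*g^2 + 64*I*g^2 - 56*I*g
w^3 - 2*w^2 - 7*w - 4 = (w - 4)*(w + 1)^2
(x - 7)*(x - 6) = x^2 - 13*x + 42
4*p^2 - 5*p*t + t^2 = (-4*p + t)*(-p + t)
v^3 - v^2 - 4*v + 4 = (v - 2)*(v - 1)*(v + 2)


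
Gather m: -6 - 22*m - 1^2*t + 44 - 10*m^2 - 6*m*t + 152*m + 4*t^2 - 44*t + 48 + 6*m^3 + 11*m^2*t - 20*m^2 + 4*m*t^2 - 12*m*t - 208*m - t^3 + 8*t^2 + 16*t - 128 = 6*m^3 + m^2*(11*t - 30) + m*(4*t^2 - 18*t - 78) - t^3 + 12*t^2 - 29*t - 42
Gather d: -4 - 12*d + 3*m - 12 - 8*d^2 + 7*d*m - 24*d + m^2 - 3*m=-8*d^2 + d*(7*m - 36) + m^2 - 16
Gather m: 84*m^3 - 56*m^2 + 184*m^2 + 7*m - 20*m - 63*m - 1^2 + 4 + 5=84*m^3 + 128*m^2 - 76*m + 8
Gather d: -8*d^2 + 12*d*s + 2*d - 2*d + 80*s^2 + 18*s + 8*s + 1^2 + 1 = -8*d^2 + 12*d*s + 80*s^2 + 26*s + 2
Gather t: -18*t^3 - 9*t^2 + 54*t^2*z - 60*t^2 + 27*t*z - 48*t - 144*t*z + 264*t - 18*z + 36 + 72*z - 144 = -18*t^3 + t^2*(54*z - 69) + t*(216 - 117*z) + 54*z - 108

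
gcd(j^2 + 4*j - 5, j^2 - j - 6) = 1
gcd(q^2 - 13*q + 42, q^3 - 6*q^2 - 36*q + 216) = q - 6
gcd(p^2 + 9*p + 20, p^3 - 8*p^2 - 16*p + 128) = p + 4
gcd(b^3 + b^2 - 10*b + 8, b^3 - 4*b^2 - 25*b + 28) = b^2 + 3*b - 4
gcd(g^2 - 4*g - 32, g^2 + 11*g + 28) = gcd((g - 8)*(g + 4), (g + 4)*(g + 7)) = g + 4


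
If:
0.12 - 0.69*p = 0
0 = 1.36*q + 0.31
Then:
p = 0.17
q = -0.23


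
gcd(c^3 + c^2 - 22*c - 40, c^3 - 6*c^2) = 1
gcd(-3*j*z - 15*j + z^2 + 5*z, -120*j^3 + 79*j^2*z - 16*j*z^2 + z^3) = -3*j + z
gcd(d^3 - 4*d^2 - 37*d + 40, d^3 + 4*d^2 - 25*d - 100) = d + 5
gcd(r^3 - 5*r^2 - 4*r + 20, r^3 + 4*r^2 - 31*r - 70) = r^2 - 3*r - 10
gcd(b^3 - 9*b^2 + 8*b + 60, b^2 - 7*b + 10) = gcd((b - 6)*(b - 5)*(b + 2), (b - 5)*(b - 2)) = b - 5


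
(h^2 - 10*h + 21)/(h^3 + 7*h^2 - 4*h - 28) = (h^2 - 10*h + 21)/(h^3 + 7*h^2 - 4*h - 28)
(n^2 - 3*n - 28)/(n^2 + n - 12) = (n - 7)/(n - 3)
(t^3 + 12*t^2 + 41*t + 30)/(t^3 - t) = (t^2 + 11*t + 30)/(t*(t - 1))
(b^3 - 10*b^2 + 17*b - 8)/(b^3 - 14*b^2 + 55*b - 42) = (b^2 - 9*b + 8)/(b^2 - 13*b + 42)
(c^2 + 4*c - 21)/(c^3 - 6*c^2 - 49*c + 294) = (c - 3)/(c^2 - 13*c + 42)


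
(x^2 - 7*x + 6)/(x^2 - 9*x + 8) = (x - 6)/(x - 8)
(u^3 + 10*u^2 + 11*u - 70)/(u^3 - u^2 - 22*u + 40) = (u + 7)/(u - 4)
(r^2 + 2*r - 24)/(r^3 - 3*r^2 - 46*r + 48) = (r - 4)/(r^2 - 9*r + 8)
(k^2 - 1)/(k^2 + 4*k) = (k^2 - 1)/(k*(k + 4))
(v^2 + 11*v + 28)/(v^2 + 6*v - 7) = (v + 4)/(v - 1)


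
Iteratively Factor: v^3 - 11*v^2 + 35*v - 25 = (v - 1)*(v^2 - 10*v + 25) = (v - 5)*(v - 1)*(v - 5)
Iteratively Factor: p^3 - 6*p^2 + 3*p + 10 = (p - 5)*(p^2 - p - 2) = (p - 5)*(p + 1)*(p - 2)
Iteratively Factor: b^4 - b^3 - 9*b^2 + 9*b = (b - 3)*(b^3 + 2*b^2 - 3*b) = b*(b - 3)*(b^2 + 2*b - 3) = b*(b - 3)*(b + 3)*(b - 1)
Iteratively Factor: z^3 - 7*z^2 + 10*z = (z - 2)*(z^2 - 5*z) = (z - 5)*(z - 2)*(z)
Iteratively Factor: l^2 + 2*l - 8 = (l - 2)*(l + 4)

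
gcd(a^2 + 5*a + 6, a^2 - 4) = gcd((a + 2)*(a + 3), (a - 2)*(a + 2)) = a + 2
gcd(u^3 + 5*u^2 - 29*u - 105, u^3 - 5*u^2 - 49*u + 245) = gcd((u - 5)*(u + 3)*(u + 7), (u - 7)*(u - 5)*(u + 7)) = u^2 + 2*u - 35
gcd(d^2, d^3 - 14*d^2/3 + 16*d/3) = d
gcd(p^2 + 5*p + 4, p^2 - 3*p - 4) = p + 1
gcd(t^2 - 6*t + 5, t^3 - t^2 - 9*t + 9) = t - 1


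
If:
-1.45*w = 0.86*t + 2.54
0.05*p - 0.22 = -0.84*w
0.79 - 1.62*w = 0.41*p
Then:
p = 1.17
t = -3.28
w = 0.19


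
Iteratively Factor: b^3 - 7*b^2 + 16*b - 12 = (b - 2)*(b^2 - 5*b + 6) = (b - 3)*(b - 2)*(b - 2)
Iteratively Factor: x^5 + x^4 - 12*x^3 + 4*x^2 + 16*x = (x - 2)*(x^4 + 3*x^3 - 6*x^2 - 8*x) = (x - 2)*(x + 4)*(x^3 - x^2 - 2*x) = (x - 2)^2*(x + 4)*(x^2 + x) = x*(x - 2)^2*(x + 4)*(x + 1)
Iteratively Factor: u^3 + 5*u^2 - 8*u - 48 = (u + 4)*(u^2 + u - 12) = (u - 3)*(u + 4)*(u + 4)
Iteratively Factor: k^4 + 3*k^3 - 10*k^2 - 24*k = (k - 3)*(k^3 + 6*k^2 + 8*k) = k*(k - 3)*(k^2 + 6*k + 8) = k*(k - 3)*(k + 4)*(k + 2)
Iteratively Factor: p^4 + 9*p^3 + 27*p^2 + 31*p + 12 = (p + 1)*(p^3 + 8*p^2 + 19*p + 12) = (p + 1)*(p + 4)*(p^2 + 4*p + 3) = (p + 1)^2*(p + 4)*(p + 3)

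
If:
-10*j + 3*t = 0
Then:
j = 3*t/10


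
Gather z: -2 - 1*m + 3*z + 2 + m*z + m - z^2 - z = -z^2 + z*(m + 2)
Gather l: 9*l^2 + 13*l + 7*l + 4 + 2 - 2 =9*l^2 + 20*l + 4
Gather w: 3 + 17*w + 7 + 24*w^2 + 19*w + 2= 24*w^2 + 36*w + 12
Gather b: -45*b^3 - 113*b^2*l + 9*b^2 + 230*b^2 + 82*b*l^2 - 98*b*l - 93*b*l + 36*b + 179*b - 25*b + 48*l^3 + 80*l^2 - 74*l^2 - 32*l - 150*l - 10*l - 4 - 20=-45*b^3 + b^2*(239 - 113*l) + b*(82*l^2 - 191*l + 190) + 48*l^3 + 6*l^2 - 192*l - 24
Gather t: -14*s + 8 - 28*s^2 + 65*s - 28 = -28*s^2 + 51*s - 20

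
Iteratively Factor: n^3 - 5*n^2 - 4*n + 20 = (n + 2)*(n^2 - 7*n + 10) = (n - 2)*(n + 2)*(n - 5)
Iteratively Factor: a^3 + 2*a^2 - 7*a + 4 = (a + 4)*(a^2 - 2*a + 1) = (a - 1)*(a + 4)*(a - 1)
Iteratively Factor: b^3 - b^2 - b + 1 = (b + 1)*(b^2 - 2*b + 1) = (b - 1)*(b + 1)*(b - 1)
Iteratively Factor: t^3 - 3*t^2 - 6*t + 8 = (t - 1)*(t^2 - 2*t - 8) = (t - 4)*(t - 1)*(t + 2)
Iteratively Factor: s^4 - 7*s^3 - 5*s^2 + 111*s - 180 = (s - 5)*(s^3 - 2*s^2 - 15*s + 36) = (s - 5)*(s - 3)*(s^2 + s - 12) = (s - 5)*(s - 3)^2*(s + 4)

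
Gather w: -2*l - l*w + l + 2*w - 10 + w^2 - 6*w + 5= -l + w^2 + w*(-l - 4) - 5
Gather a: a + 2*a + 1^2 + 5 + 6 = 3*a + 12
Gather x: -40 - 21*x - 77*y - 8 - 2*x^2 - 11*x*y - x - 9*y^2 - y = -2*x^2 + x*(-11*y - 22) - 9*y^2 - 78*y - 48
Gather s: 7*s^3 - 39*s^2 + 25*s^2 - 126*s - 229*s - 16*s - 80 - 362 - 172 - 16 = 7*s^3 - 14*s^2 - 371*s - 630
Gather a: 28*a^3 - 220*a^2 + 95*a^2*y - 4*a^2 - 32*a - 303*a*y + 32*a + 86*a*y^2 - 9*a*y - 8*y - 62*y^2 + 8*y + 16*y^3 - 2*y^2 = 28*a^3 + a^2*(95*y - 224) + a*(86*y^2 - 312*y) + 16*y^3 - 64*y^2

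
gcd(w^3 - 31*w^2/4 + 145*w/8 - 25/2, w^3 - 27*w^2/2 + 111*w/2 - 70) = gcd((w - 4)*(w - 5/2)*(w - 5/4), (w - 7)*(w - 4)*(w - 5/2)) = w^2 - 13*w/2 + 10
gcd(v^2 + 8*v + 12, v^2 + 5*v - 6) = v + 6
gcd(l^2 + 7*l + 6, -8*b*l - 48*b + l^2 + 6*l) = l + 6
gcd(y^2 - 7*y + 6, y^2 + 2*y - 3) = y - 1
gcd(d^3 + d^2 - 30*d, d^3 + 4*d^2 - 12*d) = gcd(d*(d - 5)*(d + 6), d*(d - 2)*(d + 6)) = d^2 + 6*d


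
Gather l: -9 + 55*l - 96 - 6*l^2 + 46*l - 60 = -6*l^2 + 101*l - 165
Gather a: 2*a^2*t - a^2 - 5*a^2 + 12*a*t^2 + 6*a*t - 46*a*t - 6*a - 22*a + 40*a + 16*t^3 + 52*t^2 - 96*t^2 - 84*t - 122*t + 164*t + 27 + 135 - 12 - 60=a^2*(2*t - 6) + a*(12*t^2 - 40*t + 12) + 16*t^3 - 44*t^2 - 42*t + 90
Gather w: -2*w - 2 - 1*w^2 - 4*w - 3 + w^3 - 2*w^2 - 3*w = w^3 - 3*w^2 - 9*w - 5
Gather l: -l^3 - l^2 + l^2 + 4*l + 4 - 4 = -l^3 + 4*l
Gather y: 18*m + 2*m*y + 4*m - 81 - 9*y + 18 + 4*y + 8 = 22*m + y*(2*m - 5) - 55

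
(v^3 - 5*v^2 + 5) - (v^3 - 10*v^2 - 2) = 5*v^2 + 7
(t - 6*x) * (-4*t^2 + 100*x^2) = -4*t^3 + 24*t^2*x + 100*t*x^2 - 600*x^3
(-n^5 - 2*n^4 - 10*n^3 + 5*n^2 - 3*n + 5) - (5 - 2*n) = -n^5 - 2*n^4 - 10*n^3 + 5*n^2 - n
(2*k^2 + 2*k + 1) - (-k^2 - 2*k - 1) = 3*k^2 + 4*k + 2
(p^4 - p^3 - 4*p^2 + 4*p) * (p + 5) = p^5 + 4*p^4 - 9*p^3 - 16*p^2 + 20*p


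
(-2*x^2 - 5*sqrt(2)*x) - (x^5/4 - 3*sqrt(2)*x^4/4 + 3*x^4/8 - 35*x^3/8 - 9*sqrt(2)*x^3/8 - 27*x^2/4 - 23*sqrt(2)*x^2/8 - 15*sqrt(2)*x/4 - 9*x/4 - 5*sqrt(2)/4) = -x^5/4 - 3*x^4/8 + 3*sqrt(2)*x^4/4 + 9*sqrt(2)*x^3/8 + 35*x^3/8 + 23*sqrt(2)*x^2/8 + 19*x^2/4 - 5*sqrt(2)*x/4 + 9*x/4 + 5*sqrt(2)/4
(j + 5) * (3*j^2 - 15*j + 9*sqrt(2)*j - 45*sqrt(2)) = 3*j^3 + 9*sqrt(2)*j^2 - 75*j - 225*sqrt(2)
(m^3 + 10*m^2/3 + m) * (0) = 0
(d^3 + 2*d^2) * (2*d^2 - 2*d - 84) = 2*d^5 + 2*d^4 - 88*d^3 - 168*d^2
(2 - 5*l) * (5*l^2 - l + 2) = -25*l^3 + 15*l^2 - 12*l + 4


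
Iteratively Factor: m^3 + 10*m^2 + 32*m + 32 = (m + 4)*(m^2 + 6*m + 8) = (m + 4)^2*(m + 2)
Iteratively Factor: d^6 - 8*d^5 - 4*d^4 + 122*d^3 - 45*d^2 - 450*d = (d - 3)*(d^5 - 5*d^4 - 19*d^3 + 65*d^2 + 150*d) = d*(d - 3)*(d^4 - 5*d^3 - 19*d^2 + 65*d + 150) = d*(d - 3)*(d + 3)*(d^3 - 8*d^2 + 5*d + 50) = d*(d - 5)*(d - 3)*(d + 3)*(d^2 - 3*d - 10) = d*(d - 5)^2*(d - 3)*(d + 3)*(d + 2)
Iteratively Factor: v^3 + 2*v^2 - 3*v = (v)*(v^2 + 2*v - 3) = v*(v + 3)*(v - 1)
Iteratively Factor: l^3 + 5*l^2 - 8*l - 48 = (l + 4)*(l^2 + l - 12) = (l + 4)^2*(l - 3)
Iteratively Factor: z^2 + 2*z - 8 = (z - 2)*(z + 4)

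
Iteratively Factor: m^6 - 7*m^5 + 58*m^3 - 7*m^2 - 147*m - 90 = (m + 1)*(m^5 - 8*m^4 + 8*m^3 + 50*m^2 - 57*m - 90) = (m - 3)*(m + 1)*(m^4 - 5*m^3 - 7*m^2 + 29*m + 30) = (m - 3)*(m + 1)^2*(m^3 - 6*m^2 - m + 30) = (m - 3)^2*(m + 1)^2*(m^2 - 3*m - 10) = (m - 5)*(m - 3)^2*(m + 1)^2*(m + 2)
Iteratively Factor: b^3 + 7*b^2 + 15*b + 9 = (b + 3)*(b^2 + 4*b + 3) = (b + 3)^2*(b + 1)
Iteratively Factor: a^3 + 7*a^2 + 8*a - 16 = (a + 4)*(a^2 + 3*a - 4) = (a + 4)^2*(a - 1)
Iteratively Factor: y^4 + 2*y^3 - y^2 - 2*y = (y + 2)*(y^3 - y) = y*(y + 2)*(y^2 - 1) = y*(y + 1)*(y + 2)*(y - 1)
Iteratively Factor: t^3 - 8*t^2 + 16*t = (t - 4)*(t^2 - 4*t) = t*(t - 4)*(t - 4)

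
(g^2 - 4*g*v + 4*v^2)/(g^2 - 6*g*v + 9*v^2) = (g^2 - 4*g*v + 4*v^2)/(g^2 - 6*g*v + 9*v^2)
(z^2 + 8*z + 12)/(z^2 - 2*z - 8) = (z + 6)/(z - 4)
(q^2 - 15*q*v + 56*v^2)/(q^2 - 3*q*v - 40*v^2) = (q - 7*v)/(q + 5*v)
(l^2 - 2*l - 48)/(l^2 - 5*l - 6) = (-l^2 + 2*l + 48)/(-l^2 + 5*l + 6)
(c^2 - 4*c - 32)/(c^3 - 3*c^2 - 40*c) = (c + 4)/(c*(c + 5))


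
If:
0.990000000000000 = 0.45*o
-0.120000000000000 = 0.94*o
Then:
No Solution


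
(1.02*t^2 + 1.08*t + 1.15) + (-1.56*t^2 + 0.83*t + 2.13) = -0.54*t^2 + 1.91*t + 3.28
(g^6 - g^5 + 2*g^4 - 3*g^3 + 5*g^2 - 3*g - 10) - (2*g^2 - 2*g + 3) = g^6 - g^5 + 2*g^4 - 3*g^3 + 3*g^2 - g - 13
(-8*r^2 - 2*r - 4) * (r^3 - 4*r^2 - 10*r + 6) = -8*r^5 + 30*r^4 + 84*r^3 - 12*r^2 + 28*r - 24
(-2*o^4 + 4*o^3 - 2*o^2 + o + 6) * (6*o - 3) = -12*o^5 + 30*o^4 - 24*o^3 + 12*o^2 + 33*o - 18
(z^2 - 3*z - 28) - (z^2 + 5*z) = -8*z - 28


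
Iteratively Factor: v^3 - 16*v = (v + 4)*(v^2 - 4*v) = (v - 4)*(v + 4)*(v)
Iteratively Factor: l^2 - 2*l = (l)*(l - 2)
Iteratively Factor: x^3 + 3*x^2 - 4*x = (x - 1)*(x^2 + 4*x) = x*(x - 1)*(x + 4)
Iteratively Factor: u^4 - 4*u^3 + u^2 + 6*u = (u)*(u^3 - 4*u^2 + u + 6) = u*(u - 2)*(u^2 - 2*u - 3) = u*(u - 2)*(u + 1)*(u - 3)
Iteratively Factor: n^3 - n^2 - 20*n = (n - 5)*(n^2 + 4*n) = n*(n - 5)*(n + 4)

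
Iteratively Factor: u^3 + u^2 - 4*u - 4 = (u + 1)*(u^2 - 4) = (u + 1)*(u + 2)*(u - 2)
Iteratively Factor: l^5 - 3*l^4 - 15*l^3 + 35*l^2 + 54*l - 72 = (l - 1)*(l^4 - 2*l^3 - 17*l^2 + 18*l + 72) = (l - 1)*(l + 3)*(l^3 - 5*l^2 - 2*l + 24) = (l - 3)*(l - 1)*(l + 3)*(l^2 - 2*l - 8) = (l - 3)*(l - 1)*(l + 2)*(l + 3)*(l - 4)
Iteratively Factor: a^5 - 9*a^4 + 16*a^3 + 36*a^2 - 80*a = (a - 2)*(a^4 - 7*a^3 + 2*a^2 + 40*a) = a*(a - 2)*(a^3 - 7*a^2 + 2*a + 40) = a*(a - 2)*(a + 2)*(a^2 - 9*a + 20) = a*(a - 4)*(a - 2)*(a + 2)*(a - 5)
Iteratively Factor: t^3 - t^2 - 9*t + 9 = (t + 3)*(t^2 - 4*t + 3) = (t - 3)*(t + 3)*(t - 1)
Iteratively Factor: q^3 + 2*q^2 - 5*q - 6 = (q + 3)*(q^2 - q - 2) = (q + 1)*(q + 3)*(q - 2)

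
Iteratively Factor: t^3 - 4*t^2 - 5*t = (t)*(t^2 - 4*t - 5) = t*(t + 1)*(t - 5)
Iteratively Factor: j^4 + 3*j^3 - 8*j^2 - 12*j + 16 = (j - 2)*(j^3 + 5*j^2 + 2*j - 8) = (j - 2)*(j + 4)*(j^2 + j - 2) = (j - 2)*(j + 2)*(j + 4)*(j - 1)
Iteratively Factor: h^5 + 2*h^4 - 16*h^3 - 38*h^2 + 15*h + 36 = (h - 4)*(h^4 + 6*h^3 + 8*h^2 - 6*h - 9) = (h - 4)*(h + 3)*(h^3 + 3*h^2 - h - 3) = (h - 4)*(h + 3)^2*(h^2 - 1) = (h - 4)*(h + 1)*(h + 3)^2*(h - 1)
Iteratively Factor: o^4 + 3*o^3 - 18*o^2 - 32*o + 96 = (o + 4)*(o^3 - o^2 - 14*o + 24) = (o + 4)^2*(o^2 - 5*o + 6) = (o - 2)*(o + 4)^2*(o - 3)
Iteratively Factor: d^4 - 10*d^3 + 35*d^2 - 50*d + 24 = (d - 3)*(d^3 - 7*d^2 + 14*d - 8) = (d - 4)*(d - 3)*(d^2 - 3*d + 2) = (d - 4)*(d - 3)*(d - 1)*(d - 2)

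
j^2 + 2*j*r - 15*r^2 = (j - 3*r)*(j + 5*r)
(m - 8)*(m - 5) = m^2 - 13*m + 40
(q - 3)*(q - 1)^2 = q^3 - 5*q^2 + 7*q - 3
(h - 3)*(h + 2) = h^2 - h - 6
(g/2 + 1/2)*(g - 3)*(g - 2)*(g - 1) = g^4/2 - 5*g^3/2 + 5*g^2/2 + 5*g/2 - 3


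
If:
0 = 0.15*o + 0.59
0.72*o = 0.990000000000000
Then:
No Solution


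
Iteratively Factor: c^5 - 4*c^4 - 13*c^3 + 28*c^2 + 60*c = (c)*(c^4 - 4*c^3 - 13*c^2 + 28*c + 60) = c*(c + 2)*(c^3 - 6*c^2 - c + 30) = c*(c - 5)*(c + 2)*(c^2 - c - 6) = c*(c - 5)*(c + 2)^2*(c - 3)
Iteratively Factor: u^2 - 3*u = (u)*(u - 3)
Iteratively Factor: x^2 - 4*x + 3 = (x - 1)*(x - 3)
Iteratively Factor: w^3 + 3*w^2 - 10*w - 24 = (w - 3)*(w^2 + 6*w + 8) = (w - 3)*(w + 2)*(w + 4)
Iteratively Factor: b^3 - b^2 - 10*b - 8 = (b - 4)*(b^2 + 3*b + 2) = (b - 4)*(b + 1)*(b + 2)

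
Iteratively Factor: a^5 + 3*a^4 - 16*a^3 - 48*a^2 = (a + 3)*(a^4 - 16*a^2) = (a - 4)*(a + 3)*(a^3 + 4*a^2) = (a - 4)*(a + 3)*(a + 4)*(a^2) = a*(a - 4)*(a + 3)*(a + 4)*(a)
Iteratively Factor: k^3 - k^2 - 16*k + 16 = (k - 4)*(k^2 + 3*k - 4) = (k - 4)*(k + 4)*(k - 1)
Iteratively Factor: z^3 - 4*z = (z)*(z^2 - 4) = z*(z - 2)*(z + 2)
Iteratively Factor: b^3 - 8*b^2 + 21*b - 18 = (b - 3)*(b^2 - 5*b + 6) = (b - 3)^2*(b - 2)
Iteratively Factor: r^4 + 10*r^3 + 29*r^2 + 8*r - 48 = (r + 3)*(r^3 + 7*r^2 + 8*r - 16) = (r + 3)*(r + 4)*(r^2 + 3*r - 4) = (r - 1)*(r + 3)*(r + 4)*(r + 4)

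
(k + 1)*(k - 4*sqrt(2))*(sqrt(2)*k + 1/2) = sqrt(2)*k^3 - 15*k^2/2 + sqrt(2)*k^2 - 15*k/2 - 2*sqrt(2)*k - 2*sqrt(2)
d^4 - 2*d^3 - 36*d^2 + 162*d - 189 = (d - 3)^3*(d + 7)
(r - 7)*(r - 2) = r^2 - 9*r + 14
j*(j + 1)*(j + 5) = j^3 + 6*j^2 + 5*j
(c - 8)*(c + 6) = c^2 - 2*c - 48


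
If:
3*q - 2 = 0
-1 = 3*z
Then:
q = 2/3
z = -1/3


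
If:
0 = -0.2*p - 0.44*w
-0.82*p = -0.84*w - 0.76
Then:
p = 0.63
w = -0.29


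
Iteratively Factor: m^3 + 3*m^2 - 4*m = (m)*(m^2 + 3*m - 4) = m*(m + 4)*(m - 1)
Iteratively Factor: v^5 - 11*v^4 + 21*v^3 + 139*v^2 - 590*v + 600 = (v - 5)*(v^4 - 6*v^3 - 9*v^2 + 94*v - 120) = (v - 5)*(v - 3)*(v^3 - 3*v^2 - 18*v + 40) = (v - 5)^2*(v - 3)*(v^2 + 2*v - 8) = (v - 5)^2*(v - 3)*(v - 2)*(v + 4)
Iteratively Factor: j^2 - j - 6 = (j + 2)*(j - 3)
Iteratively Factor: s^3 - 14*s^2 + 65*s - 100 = (s - 5)*(s^2 - 9*s + 20) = (s - 5)*(s - 4)*(s - 5)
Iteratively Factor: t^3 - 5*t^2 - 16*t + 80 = (t + 4)*(t^2 - 9*t + 20) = (t - 5)*(t + 4)*(t - 4)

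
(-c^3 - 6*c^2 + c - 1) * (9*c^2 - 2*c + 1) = -9*c^5 - 52*c^4 + 20*c^3 - 17*c^2 + 3*c - 1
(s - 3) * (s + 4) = s^2 + s - 12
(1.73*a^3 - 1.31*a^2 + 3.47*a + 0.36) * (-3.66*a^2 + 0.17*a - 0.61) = -6.3318*a^5 + 5.0887*a^4 - 13.9782*a^3 + 0.0714000000000001*a^2 - 2.0555*a - 0.2196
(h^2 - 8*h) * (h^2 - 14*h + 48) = h^4 - 22*h^3 + 160*h^2 - 384*h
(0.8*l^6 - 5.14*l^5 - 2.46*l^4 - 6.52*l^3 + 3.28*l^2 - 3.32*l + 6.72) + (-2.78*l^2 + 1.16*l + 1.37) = 0.8*l^6 - 5.14*l^5 - 2.46*l^4 - 6.52*l^3 + 0.5*l^2 - 2.16*l + 8.09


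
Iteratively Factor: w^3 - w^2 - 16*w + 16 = (w + 4)*(w^2 - 5*w + 4) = (w - 1)*(w + 4)*(w - 4)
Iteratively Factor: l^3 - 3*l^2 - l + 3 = (l - 1)*(l^2 - 2*l - 3) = (l - 3)*(l - 1)*(l + 1)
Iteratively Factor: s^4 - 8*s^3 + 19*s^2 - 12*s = (s - 4)*(s^3 - 4*s^2 + 3*s) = (s - 4)*(s - 1)*(s^2 - 3*s) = s*(s - 4)*(s - 1)*(s - 3)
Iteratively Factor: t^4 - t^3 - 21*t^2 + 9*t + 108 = (t + 3)*(t^3 - 4*t^2 - 9*t + 36) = (t + 3)^2*(t^2 - 7*t + 12) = (t - 3)*(t + 3)^2*(t - 4)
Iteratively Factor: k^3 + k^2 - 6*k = (k)*(k^2 + k - 6) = k*(k - 2)*(k + 3)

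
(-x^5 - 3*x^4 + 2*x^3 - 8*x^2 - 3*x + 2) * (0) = 0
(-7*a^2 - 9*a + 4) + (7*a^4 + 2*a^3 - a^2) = 7*a^4 + 2*a^3 - 8*a^2 - 9*a + 4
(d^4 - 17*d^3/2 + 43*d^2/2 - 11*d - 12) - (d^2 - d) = d^4 - 17*d^3/2 + 41*d^2/2 - 10*d - 12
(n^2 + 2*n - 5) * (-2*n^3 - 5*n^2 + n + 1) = -2*n^5 - 9*n^4 + n^3 + 28*n^2 - 3*n - 5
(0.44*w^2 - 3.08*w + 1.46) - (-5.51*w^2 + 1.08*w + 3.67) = 5.95*w^2 - 4.16*w - 2.21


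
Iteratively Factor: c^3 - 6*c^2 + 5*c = (c)*(c^2 - 6*c + 5) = c*(c - 5)*(c - 1)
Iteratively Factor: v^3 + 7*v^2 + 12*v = (v)*(v^2 + 7*v + 12) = v*(v + 3)*(v + 4)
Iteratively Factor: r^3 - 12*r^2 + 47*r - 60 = (r - 5)*(r^2 - 7*r + 12) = (r - 5)*(r - 4)*(r - 3)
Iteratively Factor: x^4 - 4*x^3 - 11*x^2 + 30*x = (x + 3)*(x^3 - 7*x^2 + 10*x) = x*(x + 3)*(x^2 - 7*x + 10) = x*(x - 5)*(x + 3)*(x - 2)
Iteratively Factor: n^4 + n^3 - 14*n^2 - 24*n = (n + 3)*(n^3 - 2*n^2 - 8*n) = n*(n + 3)*(n^2 - 2*n - 8) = n*(n - 4)*(n + 3)*(n + 2)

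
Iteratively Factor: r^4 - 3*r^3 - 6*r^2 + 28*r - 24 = (r + 3)*(r^3 - 6*r^2 + 12*r - 8) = (r - 2)*(r + 3)*(r^2 - 4*r + 4) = (r - 2)^2*(r + 3)*(r - 2)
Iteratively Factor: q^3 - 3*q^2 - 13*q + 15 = (q + 3)*(q^2 - 6*q + 5) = (q - 1)*(q + 3)*(q - 5)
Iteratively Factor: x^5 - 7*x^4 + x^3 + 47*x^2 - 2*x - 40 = (x + 1)*(x^4 - 8*x^3 + 9*x^2 + 38*x - 40) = (x - 1)*(x + 1)*(x^3 - 7*x^2 + 2*x + 40) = (x - 5)*(x - 1)*(x + 1)*(x^2 - 2*x - 8) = (x - 5)*(x - 1)*(x + 1)*(x + 2)*(x - 4)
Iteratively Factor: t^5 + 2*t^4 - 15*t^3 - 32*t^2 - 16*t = (t + 1)*(t^4 + t^3 - 16*t^2 - 16*t) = (t + 1)*(t + 4)*(t^3 - 3*t^2 - 4*t) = (t + 1)^2*(t + 4)*(t^2 - 4*t) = (t - 4)*(t + 1)^2*(t + 4)*(t)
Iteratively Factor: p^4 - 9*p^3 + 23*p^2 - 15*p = (p - 1)*(p^3 - 8*p^2 + 15*p) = (p - 3)*(p - 1)*(p^2 - 5*p) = (p - 5)*(p - 3)*(p - 1)*(p)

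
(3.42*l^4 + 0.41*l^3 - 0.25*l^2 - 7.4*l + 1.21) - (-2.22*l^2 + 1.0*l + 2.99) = 3.42*l^4 + 0.41*l^3 + 1.97*l^2 - 8.4*l - 1.78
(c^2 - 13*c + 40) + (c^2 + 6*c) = 2*c^2 - 7*c + 40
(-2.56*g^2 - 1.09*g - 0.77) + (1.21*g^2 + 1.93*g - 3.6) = -1.35*g^2 + 0.84*g - 4.37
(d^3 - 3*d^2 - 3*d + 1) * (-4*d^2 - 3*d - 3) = -4*d^5 + 9*d^4 + 18*d^3 + 14*d^2 + 6*d - 3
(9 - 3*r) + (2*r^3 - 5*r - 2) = 2*r^3 - 8*r + 7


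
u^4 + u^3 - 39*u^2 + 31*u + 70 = (u - 5)*(u - 2)*(u + 1)*(u + 7)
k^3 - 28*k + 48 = (k - 4)*(k - 2)*(k + 6)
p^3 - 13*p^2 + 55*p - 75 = (p - 5)^2*(p - 3)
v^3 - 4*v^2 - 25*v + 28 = (v - 7)*(v - 1)*(v + 4)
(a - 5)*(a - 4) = a^2 - 9*a + 20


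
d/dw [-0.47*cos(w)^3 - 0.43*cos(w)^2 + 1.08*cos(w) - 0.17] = (1.41*cos(w)^2 + 0.86*cos(w) - 1.08)*sin(w)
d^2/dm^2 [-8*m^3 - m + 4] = -48*m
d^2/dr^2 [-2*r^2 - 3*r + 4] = -4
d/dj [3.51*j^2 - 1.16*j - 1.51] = 7.02*j - 1.16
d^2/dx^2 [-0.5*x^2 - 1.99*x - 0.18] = -1.00000000000000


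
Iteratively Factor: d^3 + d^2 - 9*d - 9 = (d + 1)*(d^2 - 9) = (d + 1)*(d + 3)*(d - 3)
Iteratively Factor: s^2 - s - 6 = (s - 3)*(s + 2)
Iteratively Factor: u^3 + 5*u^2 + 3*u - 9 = (u + 3)*(u^2 + 2*u - 3) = (u + 3)^2*(u - 1)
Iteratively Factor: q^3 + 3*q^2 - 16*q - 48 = (q - 4)*(q^2 + 7*q + 12) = (q - 4)*(q + 4)*(q + 3)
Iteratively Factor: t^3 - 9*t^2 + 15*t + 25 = (t - 5)*(t^2 - 4*t - 5) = (t - 5)^2*(t + 1)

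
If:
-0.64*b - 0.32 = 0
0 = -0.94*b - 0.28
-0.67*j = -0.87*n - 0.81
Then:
No Solution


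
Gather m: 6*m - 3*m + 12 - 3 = 3*m + 9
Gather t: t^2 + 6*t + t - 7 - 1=t^2 + 7*t - 8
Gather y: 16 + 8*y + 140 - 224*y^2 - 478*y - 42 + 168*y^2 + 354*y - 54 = -56*y^2 - 116*y + 60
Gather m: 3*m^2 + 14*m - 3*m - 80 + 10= 3*m^2 + 11*m - 70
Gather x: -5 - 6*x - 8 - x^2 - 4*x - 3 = -x^2 - 10*x - 16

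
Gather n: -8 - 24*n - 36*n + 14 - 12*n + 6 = 12 - 72*n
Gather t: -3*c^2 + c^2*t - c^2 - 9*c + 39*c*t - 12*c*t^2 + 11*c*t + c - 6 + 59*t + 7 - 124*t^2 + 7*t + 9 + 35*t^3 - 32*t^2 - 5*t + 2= -4*c^2 - 8*c + 35*t^3 + t^2*(-12*c - 156) + t*(c^2 + 50*c + 61) + 12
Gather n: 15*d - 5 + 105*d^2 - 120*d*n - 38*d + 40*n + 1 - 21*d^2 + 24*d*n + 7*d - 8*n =84*d^2 - 16*d + n*(32 - 96*d) - 4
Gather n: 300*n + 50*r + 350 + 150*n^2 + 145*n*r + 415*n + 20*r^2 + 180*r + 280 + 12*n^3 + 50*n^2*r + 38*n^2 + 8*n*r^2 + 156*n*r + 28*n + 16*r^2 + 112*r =12*n^3 + n^2*(50*r + 188) + n*(8*r^2 + 301*r + 743) + 36*r^2 + 342*r + 630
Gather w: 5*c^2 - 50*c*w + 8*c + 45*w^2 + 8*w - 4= 5*c^2 + 8*c + 45*w^2 + w*(8 - 50*c) - 4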